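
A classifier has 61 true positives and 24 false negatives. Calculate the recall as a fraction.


Recall = TP / (TP + FN) = 61 / 85 = 61/85.

61/85


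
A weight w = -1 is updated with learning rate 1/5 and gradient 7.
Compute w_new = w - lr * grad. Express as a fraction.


w_new = -1 - 1/5 * 7 = -1 - 7/5 = -12/5.

-12/5


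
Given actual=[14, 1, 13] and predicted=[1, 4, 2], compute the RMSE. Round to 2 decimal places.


MSE = 99.6667. RMSE = sqrt(99.6667) = 9.98.

9.98


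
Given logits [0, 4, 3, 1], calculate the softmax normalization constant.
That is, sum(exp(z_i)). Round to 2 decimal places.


Denom = e^0=1.0000 + e^4=54.5982 + e^3=20.0855 + e^1=2.7183. Sum = 78.4020, which rounds to 78.40.

78.40


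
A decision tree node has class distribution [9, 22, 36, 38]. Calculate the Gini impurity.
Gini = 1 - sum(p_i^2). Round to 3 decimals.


Total = 105. Proportions: 9/105, 22/105, 36/105, 38/105. sum(p_i^2) = 0.2998. Gini = 1 - 0.2998 = 0.7002, which rounds to 0.700.

0.700


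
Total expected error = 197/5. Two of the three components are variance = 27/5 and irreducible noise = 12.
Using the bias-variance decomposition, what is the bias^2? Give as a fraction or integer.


Total error = bias^2 + variance + irreducible noise. So bias^2 = 197/5 - 27/5 - 12 = 22.

22


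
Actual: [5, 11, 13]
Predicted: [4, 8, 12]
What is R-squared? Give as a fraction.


Mean(y) = 29/3. SS_res = 11. SS_tot = 104/3. R^2 = 1 - 11/(104/3) = 71/104.

71/104


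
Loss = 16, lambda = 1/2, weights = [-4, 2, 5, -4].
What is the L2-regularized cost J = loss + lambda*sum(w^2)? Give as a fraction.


L2 sq norm = sum(w^2) = 61. J = 16 + 1/2 * 61 = 93/2.

93/2


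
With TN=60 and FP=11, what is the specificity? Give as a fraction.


Specificity = TN / (TN + FP) = 60 / 71 = 60/71.

60/71


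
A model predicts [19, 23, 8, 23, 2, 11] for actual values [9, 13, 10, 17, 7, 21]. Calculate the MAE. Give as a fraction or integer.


MAE = (1/6) * (|9-19|=10 + |13-23|=10 + |10-8|=2 + |17-23|=6 + |7-2|=5 + |21-11|=10). Sum = 43. MAE = 43/6.

43/6


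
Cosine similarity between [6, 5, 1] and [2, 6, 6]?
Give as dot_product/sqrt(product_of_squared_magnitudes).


dot = 48. |a|^2 = 62, |b|^2 = 76. cos = 48/sqrt(4712).

48/sqrt(4712)


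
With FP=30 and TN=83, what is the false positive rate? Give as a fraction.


FPR = FP / (FP + TN) = 30 / 113 = 30/113.

30/113


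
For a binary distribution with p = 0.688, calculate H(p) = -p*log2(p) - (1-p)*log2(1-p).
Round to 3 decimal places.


H = -0.688*log2(0.688) - 0.312*log2(0.312) = 0.895.

0.895


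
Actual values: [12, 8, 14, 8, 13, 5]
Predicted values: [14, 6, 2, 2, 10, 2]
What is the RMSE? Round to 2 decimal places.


MSE = 34.3333. RMSE = sqrt(34.3333) = 5.86.

5.86


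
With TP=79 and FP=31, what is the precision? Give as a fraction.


Precision = TP / (TP + FP) = 79 / 110 = 79/110.

79/110


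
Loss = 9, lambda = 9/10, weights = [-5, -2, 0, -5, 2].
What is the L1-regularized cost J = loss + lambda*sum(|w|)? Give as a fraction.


L1 norm = sum(|w|) = 14. J = 9 + 9/10 * 14 = 108/5.

108/5


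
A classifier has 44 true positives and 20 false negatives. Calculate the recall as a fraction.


Recall = TP / (TP + FN) = 44 / 64 = 11/16.

11/16


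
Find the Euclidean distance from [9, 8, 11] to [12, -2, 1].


d = sqrt(sum of squared differences). (9-12)^2=9, (8--2)^2=100, (11-1)^2=100. Sum = 209.

sqrt(209)


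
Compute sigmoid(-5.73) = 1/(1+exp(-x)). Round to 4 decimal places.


sigma(-5.73) = 1/(1+e^(5.73)) = 1/(1+307.969268) = 1/308.969268 = 0.0032.

0.0032


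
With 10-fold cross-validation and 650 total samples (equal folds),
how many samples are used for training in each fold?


Each validation fold has 650/10 = 65 samples. Training set = 650 - 65 = 585.

585


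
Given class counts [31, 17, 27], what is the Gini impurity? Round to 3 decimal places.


Total = 75. Proportions: 31/75, 17/75, 27/75. sum(p_i^2) = 0.3518. Gini = 1 - 0.3518 = 0.6482, which rounds to 0.648.

0.648


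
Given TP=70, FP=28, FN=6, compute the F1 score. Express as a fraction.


Precision = 70/98 = 5/7. Recall = 70/76 = 35/38. F1 = 2*P*R/(P+R) = 70/87.

70/87


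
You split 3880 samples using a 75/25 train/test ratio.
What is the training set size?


Test set = 3880 * 25% = 970. Training set = 3880 - 970 = 2910.

2910


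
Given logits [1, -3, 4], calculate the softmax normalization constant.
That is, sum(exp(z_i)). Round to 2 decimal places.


Denom = e^1=2.7183 + e^-3=0.0498 + e^4=54.5982. Sum = 57.3663, which rounds to 57.37.

57.37


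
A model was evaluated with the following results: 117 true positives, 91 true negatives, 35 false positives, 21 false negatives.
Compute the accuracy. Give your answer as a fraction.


Accuracy = (TP + TN) / (TP + TN + FP + FN) = (117 + 91) / 264 = 26/33.

26/33


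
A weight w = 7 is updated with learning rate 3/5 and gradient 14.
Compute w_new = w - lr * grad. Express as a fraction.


w_new = 7 - 3/5 * 14 = 7 - 42/5 = -7/5.

-7/5


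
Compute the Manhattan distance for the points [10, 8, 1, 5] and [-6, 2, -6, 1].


d = sum of absolute differences: |10--6|=16 + |8-2|=6 + |1--6|=7 + |5-1|=4 = 33.

33


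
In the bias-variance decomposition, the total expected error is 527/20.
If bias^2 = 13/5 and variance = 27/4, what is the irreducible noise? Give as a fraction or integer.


Total error = bias^2 + variance + irreducible noise. So irreducible noise = 527/20 - 13/5 - 27/4 = 17.

17


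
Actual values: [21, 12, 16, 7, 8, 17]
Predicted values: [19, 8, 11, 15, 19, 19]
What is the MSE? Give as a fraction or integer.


MSE = (1/6) * ((21-19)^2=4 + (12-8)^2=16 + (16-11)^2=25 + (7-15)^2=64 + (8-19)^2=121 + (17-19)^2=4). Sum = 234. MSE = 39.

39


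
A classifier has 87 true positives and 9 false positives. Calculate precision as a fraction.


Precision = TP / (TP + FP) = 87 / 96 = 29/32.

29/32


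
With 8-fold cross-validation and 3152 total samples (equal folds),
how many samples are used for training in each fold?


Each validation fold has 3152/8 = 394 samples. Training set = 3152 - 394 = 2758.

2758


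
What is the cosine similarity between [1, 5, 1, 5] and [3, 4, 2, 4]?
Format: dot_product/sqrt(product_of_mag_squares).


dot = 45. |a|^2 = 52, |b|^2 = 45. cos = 45/sqrt(2340).

45/sqrt(2340)


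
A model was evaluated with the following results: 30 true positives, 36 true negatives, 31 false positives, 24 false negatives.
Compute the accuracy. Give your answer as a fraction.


Accuracy = (TP + TN) / (TP + TN + FP + FN) = (30 + 36) / 121 = 6/11.

6/11


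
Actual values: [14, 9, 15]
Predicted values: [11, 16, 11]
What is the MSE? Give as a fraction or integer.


MSE = (1/3) * ((14-11)^2=9 + (9-16)^2=49 + (15-11)^2=16). Sum = 74. MSE = 74/3.

74/3


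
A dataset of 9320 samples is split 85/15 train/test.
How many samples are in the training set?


Test set = 9320 * 15% = 1398. Training set = 9320 - 1398 = 7922.

7922


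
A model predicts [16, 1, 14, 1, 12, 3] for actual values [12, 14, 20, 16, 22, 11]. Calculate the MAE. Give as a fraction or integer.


MAE = (1/6) * (|12-16|=4 + |14-1|=13 + |20-14|=6 + |16-1|=15 + |22-12|=10 + |11-3|=8). Sum = 56. MAE = 28/3.

28/3


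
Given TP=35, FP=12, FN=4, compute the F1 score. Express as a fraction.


Precision = 35/47 = 35/47. Recall = 35/39 = 35/39. F1 = 2*P*R/(P+R) = 35/43.

35/43


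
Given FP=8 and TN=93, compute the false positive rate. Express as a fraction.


FPR = FP / (FP + TN) = 8 / 101 = 8/101.

8/101


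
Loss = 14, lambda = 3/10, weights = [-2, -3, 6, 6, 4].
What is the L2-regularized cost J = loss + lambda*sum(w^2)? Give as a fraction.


L2 sq norm = sum(w^2) = 101. J = 14 + 3/10 * 101 = 443/10.

443/10


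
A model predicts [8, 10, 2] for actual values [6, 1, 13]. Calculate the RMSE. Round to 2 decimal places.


MSE = 68.6667. RMSE = sqrt(68.6667) = 8.29.

8.29


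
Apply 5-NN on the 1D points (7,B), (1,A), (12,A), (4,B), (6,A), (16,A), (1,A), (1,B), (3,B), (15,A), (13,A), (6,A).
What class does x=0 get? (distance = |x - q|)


Distances: |7-0|=7, |1-0|=1, |12-0|=12, |4-0|=4, |6-0|=6, |16-0|=16, |1-0|=1, |1-0|=1, |3-0|=3, |15-0|=15, |13-0|=13, |6-0|=6. 5 nearest: (1,A), (1,A), (1,B), (3,B), (4,B). Counts: {'A': 2, 'B': 3}. Majority class: B.

B


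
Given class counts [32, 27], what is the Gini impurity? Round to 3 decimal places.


Total = 59. Proportions: 32/59, 27/59. sum(p_i^2) = 0.5036. Gini = 1 - 0.5036 = 0.4964, which rounds to 0.496.

0.496


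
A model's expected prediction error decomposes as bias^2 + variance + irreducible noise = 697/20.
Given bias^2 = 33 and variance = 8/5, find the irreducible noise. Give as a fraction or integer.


Total error = bias^2 + variance + irreducible noise. So irreducible noise = 697/20 - 33 - 8/5 = 1/4.

1/4


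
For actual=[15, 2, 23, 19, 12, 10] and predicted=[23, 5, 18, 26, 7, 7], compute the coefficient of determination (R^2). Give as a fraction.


Mean(y) = 27/2. SS_res = 181. SS_tot = 539/2. R^2 = 1 - 181/(539/2) = 177/539.

177/539


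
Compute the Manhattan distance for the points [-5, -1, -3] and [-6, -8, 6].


d = sum of absolute differences: |-5--6|=1 + |-1--8|=7 + |-3-6|=9 = 17.

17


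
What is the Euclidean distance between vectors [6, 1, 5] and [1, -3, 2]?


d = sqrt(sum of squared differences). (6-1)^2=25, (1--3)^2=16, (5-2)^2=9. Sum = 50.

sqrt(50)


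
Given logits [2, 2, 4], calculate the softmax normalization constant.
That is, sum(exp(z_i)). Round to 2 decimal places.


Denom = e^2=7.3891 + e^2=7.3891 + e^4=54.5982. Sum = 69.3764, which rounds to 69.38.

69.38


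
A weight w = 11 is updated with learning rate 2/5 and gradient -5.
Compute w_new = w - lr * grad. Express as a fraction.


w_new = 11 - 2/5 * -5 = 11 - -2 = 13.

13


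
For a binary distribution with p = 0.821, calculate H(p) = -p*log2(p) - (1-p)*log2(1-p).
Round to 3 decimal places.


H = -0.821*log2(0.821) - 0.179*log2(0.179) = 0.678.

0.678


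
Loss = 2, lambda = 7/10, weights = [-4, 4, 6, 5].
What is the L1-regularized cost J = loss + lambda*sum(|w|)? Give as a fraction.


L1 norm = sum(|w|) = 19. J = 2 + 7/10 * 19 = 153/10.

153/10


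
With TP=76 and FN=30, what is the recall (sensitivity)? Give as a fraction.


Recall = TP / (TP + FN) = 76 / 106 = 38/53.

38/53


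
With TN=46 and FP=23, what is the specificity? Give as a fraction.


Specificity = TN / (TN + FP) = 46 / 69 = 2/3.

2/3


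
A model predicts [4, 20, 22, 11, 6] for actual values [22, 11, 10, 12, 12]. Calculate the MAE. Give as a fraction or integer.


MAE = (1/5) * (|22-4|=18 + |11-20|=9 + |10-22|=12 + |12-11|=1 + |12-6|=6). Sum = 46. MAE = 46/5.

46/5


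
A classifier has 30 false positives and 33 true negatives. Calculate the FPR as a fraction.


FPR = FP / (FP + TN) = 30 / 63 = 10/21.

10/21


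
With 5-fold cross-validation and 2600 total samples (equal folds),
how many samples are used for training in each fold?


Each validation fold has 2600/5 = 520 samples. Training set = 2600 - 520 = 2080.

2080


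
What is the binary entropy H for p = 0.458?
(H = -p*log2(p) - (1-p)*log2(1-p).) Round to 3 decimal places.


H = -0.458*log2(0.458) - 0.542*log2(0.542) = 0.995.

0.995


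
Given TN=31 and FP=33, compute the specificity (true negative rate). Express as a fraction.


Specificity = TN / (TN + FP) = 31 / 64 = 31/64.

31/64


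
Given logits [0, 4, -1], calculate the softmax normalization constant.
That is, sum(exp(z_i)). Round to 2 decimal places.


Denom = e^0=1.0000 + e^4=54.5982 + e^-1=0.3679. Sum = 55.9661, which rounds to 55.97.

55.97


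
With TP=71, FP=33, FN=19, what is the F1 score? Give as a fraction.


Precision = 71/104 = 71/104. Recall = 71/90 = 71/90. F1 = 2*P*R/(P+R) = 71/97.

71/97


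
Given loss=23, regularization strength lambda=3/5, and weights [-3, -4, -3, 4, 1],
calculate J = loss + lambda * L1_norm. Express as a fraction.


L1 norm = sum(|w|) = 15. J = 23 + 3/5 * 15 = 32.

32


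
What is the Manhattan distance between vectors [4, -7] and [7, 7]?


d = sum of absolute differences: |4-7|=3 + |-7-7|=14 = 17.

17


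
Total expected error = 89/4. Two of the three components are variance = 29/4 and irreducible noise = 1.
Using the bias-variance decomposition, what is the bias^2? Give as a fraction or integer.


Total error = bias^2 + variance + irreducible noise. So bias^2 = 89/4 - 29/4 - 1 = 14.

14


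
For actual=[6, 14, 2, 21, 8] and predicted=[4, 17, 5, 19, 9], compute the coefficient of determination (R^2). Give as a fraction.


Mean(y) = 51/5. SS_res = 27. SS_tot = 1104/5. R^2 = 1 - 27/(1104/5) = 323/368.

323/368


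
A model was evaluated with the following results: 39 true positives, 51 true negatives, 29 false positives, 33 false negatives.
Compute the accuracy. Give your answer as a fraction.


Accuracy = (TP + TN) / (TP + TN + FP + FN) = (39 + 51) / 152 = 45/76.

45/76


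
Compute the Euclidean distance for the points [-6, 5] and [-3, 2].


d = sqrt(sum of squared differences). (-6--3)^2=9, (5-2)^2=9. Sum = 18.

sqrt(18)


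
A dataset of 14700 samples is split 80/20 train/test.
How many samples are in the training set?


Test set = 14700 * 20% = 2940. Training set = 14700 - 2940 = 11760.

11760


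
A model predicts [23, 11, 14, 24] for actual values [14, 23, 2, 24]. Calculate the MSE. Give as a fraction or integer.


MSE = (1/4) * ((14-23)^2=81 + (23-11)^2=144 + (2-14)^2=144 + (24-24)^2=0). Sum = 369. MSE = 369/4.

369/4


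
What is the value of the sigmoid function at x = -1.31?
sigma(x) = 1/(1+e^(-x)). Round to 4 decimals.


sigma(-1.31) = 1/(1+e^(1.31)) = 1/(1+3.706174) = 1/4.706174 = 0.2125.

0.2125


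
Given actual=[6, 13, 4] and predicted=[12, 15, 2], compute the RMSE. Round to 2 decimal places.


MSE = 14.6667. RMSE = sqrt(14.6667) = 3.83.

3.83


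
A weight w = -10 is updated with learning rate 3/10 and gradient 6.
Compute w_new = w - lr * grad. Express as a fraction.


w_new = -10 - 3/10 * 6 = -10 - 9/5 = -59/5.

-59/5


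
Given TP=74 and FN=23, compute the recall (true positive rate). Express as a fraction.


Recall = TP / (TP + FN) = 74 / 97 = 74/97.

74/97


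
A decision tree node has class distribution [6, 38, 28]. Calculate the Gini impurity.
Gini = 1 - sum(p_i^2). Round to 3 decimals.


Total = 72. Proportions: 6/72, 38/72, 28/72. sum(p_i^2) = 0.4367. Gini = 1 - 0.4367 = 0.5633, which rounds to 0.563.

0.563


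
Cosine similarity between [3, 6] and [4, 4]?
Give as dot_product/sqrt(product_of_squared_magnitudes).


dot = 36. |a|^2 = 45, |b|^2 = 32. cos = 36/sqrt(1440).

36/sqrt(1440)


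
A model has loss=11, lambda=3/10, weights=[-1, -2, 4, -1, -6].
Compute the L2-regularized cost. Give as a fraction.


L2 sq norm = sum(w^2) = 58. J = 11 + 3/10 * 58 = 142/5.

142/5


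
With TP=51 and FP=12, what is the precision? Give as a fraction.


Precision = TP / (TP + FP) = 51 / 63 = 17/21.

17/21


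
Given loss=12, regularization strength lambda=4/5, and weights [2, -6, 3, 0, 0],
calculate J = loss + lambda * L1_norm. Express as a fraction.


L1 norm = sum(|w|) = 11. J = 12 + 4/5 * 11 = 104/5.

104/5


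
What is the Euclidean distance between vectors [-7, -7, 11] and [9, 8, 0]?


d = sqrt(sum of squared differences). (-7-9)^2=256, (-7-8)^2=225, (11-0)^2=121. Sum = 602.

sqrt(602)


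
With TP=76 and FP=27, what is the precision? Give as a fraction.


Precision = TP / (TP + FP) = 76 / 103 = 76/103.

76/103


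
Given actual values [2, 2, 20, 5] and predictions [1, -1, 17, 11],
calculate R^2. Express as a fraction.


Mean(y) = 29/4. SS_res = 55. SS_tot = 891/4. R^2 = 1 - 55/(891/4) = 61/81.

61/81


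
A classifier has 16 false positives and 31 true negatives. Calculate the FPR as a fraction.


FPR = FP / (FP + TN) = 16 / 47 = 16/47.

16/47


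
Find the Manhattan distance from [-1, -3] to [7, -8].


d = sum of absolute differences: |-1-7|=8 + |-3--8|=5 = 13.

13


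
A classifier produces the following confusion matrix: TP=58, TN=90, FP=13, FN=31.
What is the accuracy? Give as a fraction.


Accuracy = (TP + TN) / (TP + TN + FP + FN) = (58 + 90) / 192 = 37/48.

37/48


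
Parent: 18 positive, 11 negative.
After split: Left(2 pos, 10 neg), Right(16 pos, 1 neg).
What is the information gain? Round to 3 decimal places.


H(parent) = 0.9576. H(left) = 0.6500, H(right) = 0.3228. Weighted = (12/29)*0.6500 + (17/29)*0.3228 = 0.4582. IG = 0.9576 - 0.4582 = 0.4994, which rounds to 0.499.

0.499


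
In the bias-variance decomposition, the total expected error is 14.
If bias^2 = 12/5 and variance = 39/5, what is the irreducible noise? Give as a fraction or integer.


Total error = bias^2 + variance + irreducible noise. So irreducible noise = 14 - 12/5 - 39/5 = 19/5.

19/5


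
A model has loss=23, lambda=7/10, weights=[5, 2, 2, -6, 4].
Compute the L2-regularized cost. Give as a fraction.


L2 sq norm = sum(w^2) = 85. J = 23 + 7/10 * 85 = 165/2.

165/2


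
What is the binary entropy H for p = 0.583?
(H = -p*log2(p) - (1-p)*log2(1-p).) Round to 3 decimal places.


H = -0.583*log2(0.583) - 0.417*log2(0.417) = 0.980.

0.980


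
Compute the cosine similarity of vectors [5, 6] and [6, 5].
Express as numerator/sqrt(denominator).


dot = 60. |a|^2 = 61, |b|^2 = 61. cos = 60/sqrt(3721).

60/sqrt(3721)


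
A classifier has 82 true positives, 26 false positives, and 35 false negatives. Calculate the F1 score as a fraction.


Precision = 82/108 = 41/54. Recall = 82/117 = 82/117. F1 = 2*P*R/(P+R) = 164/225.

164/225


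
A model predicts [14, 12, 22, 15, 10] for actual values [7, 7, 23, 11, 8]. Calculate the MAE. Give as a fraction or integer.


MAE = (1/5) * (|7-14|=7 + |7-12|=5 + |23-22|=1 + |11-15|=4 + |8-10|=2). Sum = 19. MAE = 19/5.

19/5


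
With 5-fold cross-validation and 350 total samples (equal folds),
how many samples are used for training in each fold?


Each validation fold has 350/5 = 70 samples. Training set = 350 - 70 = 280.

280


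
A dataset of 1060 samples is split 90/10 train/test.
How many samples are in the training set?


Test set = 1060 * 10% = 106. Training set = 1060 - 106 = 954.

954


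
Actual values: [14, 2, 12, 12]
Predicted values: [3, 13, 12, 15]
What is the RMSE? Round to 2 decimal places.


MSE = 62.7500. RMSE = sqrt(62.7500) = 7.92.

7.92


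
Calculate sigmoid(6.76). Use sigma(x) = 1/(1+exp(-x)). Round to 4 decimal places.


sigma(6.76) = 1/(1+e^(-6.76)) = 1/(1+0.001159) = 1/1.001159 = 0.9988.

0.9988


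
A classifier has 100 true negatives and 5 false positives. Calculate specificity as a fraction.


Specificity = TN / (TN + FP) = 100 / 105 = 20/21.

20/21


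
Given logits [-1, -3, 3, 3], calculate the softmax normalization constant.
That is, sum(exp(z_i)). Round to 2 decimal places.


Denom = e^-1=0.3679 + e^-3=0.0498 + e^3=20.0855 + e^3=20.0855. Sum = 40.5887, which rounds to 40.59.

40.59


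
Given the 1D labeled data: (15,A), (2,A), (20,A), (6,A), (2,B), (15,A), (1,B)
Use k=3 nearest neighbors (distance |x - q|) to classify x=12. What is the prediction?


Distances: |15-12|=3, |2-12|=10, |20-12|=8, |6-12|=6, |2-12|=10, |15-12|=3, |1-12|=11. 3 nearest: (15,A), (15,A), (6,A). Counts: {'A': 3}. Majority class: A.

A


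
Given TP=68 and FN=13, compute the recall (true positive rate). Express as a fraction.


Recall = TP / (TP + FN) = 68 / 81 = 68/81.

68/81


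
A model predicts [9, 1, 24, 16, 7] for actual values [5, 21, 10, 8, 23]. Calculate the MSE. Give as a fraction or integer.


MSE = (1/5) * ((5-9)^2=16 + (21-1)^2=400 + (10-24)^2=196 + (8-16)^2=64 + (23-7)^2=256). Sum = 932. MSE = 932/5.

932/5


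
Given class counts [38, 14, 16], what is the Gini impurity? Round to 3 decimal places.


Total = 68. Proportions: 38/68, 14/68, 16/68. sum(p_i^2) = 0.4100. Gini = 1 - 0.4100 = 0.5900, which rounds to 0.590.

0.590


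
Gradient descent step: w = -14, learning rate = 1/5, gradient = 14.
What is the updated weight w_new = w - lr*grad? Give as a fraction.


w_new = -14 - 1/5 * 14 = -14 - 14/5 = -84/5.

-84/5


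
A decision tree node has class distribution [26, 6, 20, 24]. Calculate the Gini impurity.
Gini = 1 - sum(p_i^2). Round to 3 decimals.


Total = 76. Proportions: 26/76, 6/76, 20/76, 24/76. sum(p_i^2) = 0.2922. Gini = 1 - 0.2922 = 0.7078, which rounds to 0.708.

0.708


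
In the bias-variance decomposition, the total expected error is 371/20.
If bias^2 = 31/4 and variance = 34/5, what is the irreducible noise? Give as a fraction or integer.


Total error = bias^2 + variance + irreducible noise. So irreducible noise = 371/20 - 31/4 - 34/5 = 4.

4


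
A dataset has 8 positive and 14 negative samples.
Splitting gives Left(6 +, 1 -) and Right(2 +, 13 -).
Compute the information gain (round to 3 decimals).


H(parent) = 0.9457. H(left) = 0.5917, H(right) = 0.5665. Weighted = (7/22)*0.5917 + (15/22)*0.5665 = 0.5745. IG = 0.9457 - 0.5745 = 0.3712, which rounds to 0.371.

0.371


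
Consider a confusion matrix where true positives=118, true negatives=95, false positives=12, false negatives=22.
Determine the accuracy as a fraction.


Accuracy = (TP + TN) / (TP + TN + FP + FN) = (118 + 95) / 247 = 213/247.

213/247


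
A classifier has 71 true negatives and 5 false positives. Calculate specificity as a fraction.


Specificity = TN / (TN + FP) = 71 / 76 = 71/76.

71/76


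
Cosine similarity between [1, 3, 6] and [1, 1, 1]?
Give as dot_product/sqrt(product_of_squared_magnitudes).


dot = 10. |a|^2 = 46, |b|^2 = 3. cos = 10/sqrt(138).

10/sqrt(138)


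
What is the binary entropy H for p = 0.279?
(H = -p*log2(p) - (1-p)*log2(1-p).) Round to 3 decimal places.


H = -0.279*log2(0.279) - 0.721*log2(0.721) = 0.854.

0.854


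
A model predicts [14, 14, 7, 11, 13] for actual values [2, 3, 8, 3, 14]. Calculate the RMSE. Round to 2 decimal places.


MSE = 66.2000. RMSE = sqrt(66.2000) = 8.14.

8.14


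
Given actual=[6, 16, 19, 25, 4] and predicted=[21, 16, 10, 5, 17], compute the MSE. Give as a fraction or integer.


MSE = (1/5) * ((6-21)^2=225 + (16-16)^2=0 + (19-10)^2=81 + (25-5)^2=400 + (4-17)^2=169). Sum = 875. MSE = 175.

175


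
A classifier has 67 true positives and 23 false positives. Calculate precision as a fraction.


Precision = TP / (TP + FP) = 67 / 90 = 67/90.

67/90


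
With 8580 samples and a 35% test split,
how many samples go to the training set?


Test set = 8580 * 35% = 3003. Training set = 8580 - 3003 = 5577.

5577


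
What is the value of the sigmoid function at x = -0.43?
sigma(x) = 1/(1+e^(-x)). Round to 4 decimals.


sigma(-0.43) = 1/(1+e^(0.43)) = 1/(1+1.537258) = 1/2.537258 = 0.3941.

0.3941


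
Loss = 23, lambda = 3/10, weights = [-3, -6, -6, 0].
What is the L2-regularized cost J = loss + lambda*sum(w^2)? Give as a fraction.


L2 sq norm = sum(w^2) = 81. J = 23 + 3/10 * 81 = 473/10.

473/10


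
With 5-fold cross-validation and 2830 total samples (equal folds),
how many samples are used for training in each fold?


Each validation fold has 2830/5 = 566 samples. Training set = 2830 - 566 = 2264.

2264


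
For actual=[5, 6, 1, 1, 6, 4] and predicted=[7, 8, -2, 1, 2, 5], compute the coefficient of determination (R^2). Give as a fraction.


Mean(y) = 23/6. SS_res = 34. SS_tot = 161/6. R^2 = 1 - 34/(161/6) = -43/161.

-43/161


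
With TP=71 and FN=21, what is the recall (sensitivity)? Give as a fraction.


Recall = TP / (TP + FN) = 71 / 92 = 71/92.

71/92


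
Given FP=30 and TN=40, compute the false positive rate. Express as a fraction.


FPR = FP / (FP + TN) = 30 / 70 = 3/7.

3/7


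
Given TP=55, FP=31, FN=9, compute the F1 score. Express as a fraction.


Precision = 55/86 = 55/86. Recall = 55/64 = 55/64. F1 = 2*P*R/(P+R) = 11/15.

11/15


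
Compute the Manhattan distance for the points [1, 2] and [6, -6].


d = sum of absolute differences: |1-6|=5 + |2--6|=8 = 13.

13


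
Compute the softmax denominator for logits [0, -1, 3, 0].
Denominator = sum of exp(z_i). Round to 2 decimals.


Denom = e^0=1.0000 + e^-1=0.3679 + e^3=20.0855 + e^0=1.0000. Sum = 22.4534, which rounds to 22.45.

22.45


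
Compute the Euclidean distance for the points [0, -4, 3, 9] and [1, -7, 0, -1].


d = sqrt(sum of squared differences). (0-1)^2=1, (-4--7)^2=9, (3-0)^2=9, (9--1)^2=100. Sum = 119.

sqrt(119)


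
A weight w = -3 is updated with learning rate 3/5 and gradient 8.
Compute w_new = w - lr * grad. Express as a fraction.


w_new = -3 - 3/5 * 8 = -3 - 24/5 = -39/5.

-39/5


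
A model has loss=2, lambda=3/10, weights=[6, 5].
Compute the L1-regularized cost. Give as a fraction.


L1 norm = sum(|w|) = 11. J = 2 + 3/10 * 11 = 53/10.

53/10


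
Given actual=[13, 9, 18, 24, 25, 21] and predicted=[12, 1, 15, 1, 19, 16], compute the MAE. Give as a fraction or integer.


MAE = (1/6) * (|13-12|=1 + |9-1|=8 + |18-15|=3 + |24-1|=23 + |25-19|=6 + |21-16|=5). Sum = 46. MAE = 23/3.

23/3


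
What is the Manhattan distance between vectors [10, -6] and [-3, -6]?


d = sum of absolute differences: |10--3|=13 + |-6--6|=0 = 13.

13


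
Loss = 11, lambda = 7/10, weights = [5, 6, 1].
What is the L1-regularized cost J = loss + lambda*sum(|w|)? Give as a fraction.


L1 norm = sum(|w|) = 12. J = 11 + 7/10 * 12 = 97/5.

97/5


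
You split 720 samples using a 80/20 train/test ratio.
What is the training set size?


Test set = 720 * 20% = 144. Training set = 720 - 144 = 576.

576


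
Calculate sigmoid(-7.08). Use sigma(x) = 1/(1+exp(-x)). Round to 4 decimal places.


sigma(-7.08) = 1/(1+e^(7.08)) = 1/(1+1187.968519) = 1/1188.968519 = 0.0008.

0.0008


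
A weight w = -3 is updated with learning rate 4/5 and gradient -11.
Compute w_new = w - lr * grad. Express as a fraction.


w_new = -3 - 4/5 * -11 = -3 - -44/5 = 29/5.

29/5


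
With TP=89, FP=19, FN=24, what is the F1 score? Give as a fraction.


Precision = 89/108 = 89/108. Recall = 89/113 = 89/113. F1 = 2*P*R/(P+R) = 178/221.

178/221


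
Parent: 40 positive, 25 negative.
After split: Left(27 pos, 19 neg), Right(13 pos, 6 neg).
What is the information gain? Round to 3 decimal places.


H(parent) = 0.9612. H(left) = 0.9781, H(right) = 0.8997. Weighted = (46/65)*0.9781 + (19/65)*0.8997 = 0.9552. IG = 0.9612 - 0.9552 = 0.0060, which rounds to 0.006.

0.006


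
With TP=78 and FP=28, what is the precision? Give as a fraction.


Precision = TP / (TP + FP) = 78 / 106 = 39/53.

39/53


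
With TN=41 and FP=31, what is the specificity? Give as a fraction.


Specificity = TN / (TN + FP) = 41 / 72 = 41/72.

41/72


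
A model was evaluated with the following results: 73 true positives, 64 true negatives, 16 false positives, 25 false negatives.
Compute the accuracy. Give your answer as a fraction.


Accuracy = (TP + TN) / (TP + TN + FP + FN) = (73 + 64) / 178 = 137/178.

137/178


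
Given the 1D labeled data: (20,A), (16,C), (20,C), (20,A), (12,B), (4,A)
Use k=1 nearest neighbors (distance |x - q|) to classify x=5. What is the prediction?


Distances: |20-5|=15, |16-5|=11, |20-5|=15, |20-5|=15, |12-5|=7, |4-5|=1. 1 nearest: (4,A). Counts: {'A': 1}. Majority class: A.

A


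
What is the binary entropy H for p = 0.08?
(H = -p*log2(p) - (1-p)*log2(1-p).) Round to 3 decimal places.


H = -0.08*log2(0.08) - 0.92*log2(0.92) = 0.402.

0.402


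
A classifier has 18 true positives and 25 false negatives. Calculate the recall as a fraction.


Recall = TP / (TP + FN) = 18 / 43 = 18/43.

18/43


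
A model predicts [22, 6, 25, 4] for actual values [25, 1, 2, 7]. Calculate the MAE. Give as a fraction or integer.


MAE = (1/4) * (|25-22|=3 + |1-6|=5 + |2-25|=23 + |7-4|=3). Sum = 34. MAE = 17/2.

17/2


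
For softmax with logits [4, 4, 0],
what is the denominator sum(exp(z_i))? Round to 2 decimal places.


Denom = e^4=54.5982 + e^4=54.5982 + e^0=1.0000. Sum = 110.1964, which rounds to 110.20.

110.20


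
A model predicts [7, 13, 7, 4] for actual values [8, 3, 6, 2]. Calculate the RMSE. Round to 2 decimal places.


MSE = 26.5000. RMSE = sqrt(26.5000) = 5.15.

5.15


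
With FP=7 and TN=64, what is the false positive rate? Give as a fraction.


FPR = FP / (FP + TN) = 7 / 71 = 7/71.

7/71


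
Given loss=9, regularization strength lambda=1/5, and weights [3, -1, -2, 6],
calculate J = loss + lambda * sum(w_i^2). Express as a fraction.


L2 sq norm = sum(w^2) = 50. J = 9 + 1/5 * 50 = 19.

19


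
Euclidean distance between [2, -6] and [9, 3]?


d = sqrt(sum of squared differences). (2-9)^2=49, (-6-3)^2=81. Sum = 130.

sqrt(130)


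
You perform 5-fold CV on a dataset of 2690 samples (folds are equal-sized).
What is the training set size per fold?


Each validation fold has 2690/5 = 538 samples. Training set = 2690 - 538 = 2152.

2152


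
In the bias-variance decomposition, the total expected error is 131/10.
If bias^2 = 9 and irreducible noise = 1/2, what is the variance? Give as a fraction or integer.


Total error = bias^2 + variance + irreducible noise. So variance = 131/10 - 9 - 1/2 = 18/5.

18/5


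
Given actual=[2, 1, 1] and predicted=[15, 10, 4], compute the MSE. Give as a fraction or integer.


MSE = (1/3) * ((2-15)^2=169 + (1-10)^2=81 + (1-4)^2=9). Sum = 259. MSE = 259/3.

259/3


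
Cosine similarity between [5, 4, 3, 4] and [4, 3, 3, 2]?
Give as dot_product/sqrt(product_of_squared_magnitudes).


dot = 49. |a|^2 = 66, |b|^2 = 38. cos = 49/sqrt(2508).

49/sqrt(2508)


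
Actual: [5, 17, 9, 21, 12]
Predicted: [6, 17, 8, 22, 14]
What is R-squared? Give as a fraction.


Mean(y) = 64/5. SS_res = 7. SS_tot = 804/5. R^2 = 1 - 7/(804/5) = 769/804.

769/804


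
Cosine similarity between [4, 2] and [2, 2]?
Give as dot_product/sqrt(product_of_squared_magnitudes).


dot = 12. |a|^2 = 20, |b|^2 = 8. cos = 12/sqrt(160).

12/sqrt(160)


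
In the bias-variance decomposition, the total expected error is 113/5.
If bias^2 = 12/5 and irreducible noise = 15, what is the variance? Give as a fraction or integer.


Total error = bias^2 + variance + irreducible noise. So variance = 113/5 - 12/5 - 15 = 26/5.

26/5


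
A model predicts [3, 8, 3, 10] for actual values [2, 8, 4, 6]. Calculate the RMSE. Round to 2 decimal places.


MSE = 4.5000. RMSE = sqrt(4.5000) = 2.12.

2.12


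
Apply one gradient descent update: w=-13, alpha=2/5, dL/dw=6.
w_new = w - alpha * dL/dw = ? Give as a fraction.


w_new = -13 - 2/5 * 6 = -13 - 12/5 = -77/5.

-77/5


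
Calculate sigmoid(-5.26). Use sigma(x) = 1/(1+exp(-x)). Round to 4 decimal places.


sigma(-5.26) = 1/(1+e^(5.26)) = 1/(1+192.481491) = 1/193.481491 = 0.0052.

0.0052


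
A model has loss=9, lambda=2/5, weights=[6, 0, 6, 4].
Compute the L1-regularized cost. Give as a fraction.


L1 norm = sum(|w|) = 16. J = 9 + 2/5 * 16 = 77/5.

77/5


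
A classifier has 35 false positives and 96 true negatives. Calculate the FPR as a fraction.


FPR = FP / (FP + TN) = 35 / 131 = 35/131.

35/131


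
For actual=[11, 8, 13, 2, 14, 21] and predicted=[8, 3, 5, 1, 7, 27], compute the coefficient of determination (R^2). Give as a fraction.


Mean(y) = 23/2. SS_res = 184. SS_tot = 403/2. R^2 = 1 - 184/(403/2) = 35/403.

35/403


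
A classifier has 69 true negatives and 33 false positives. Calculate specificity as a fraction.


Specificity = TN / (TN + FP) = 69 / 102 = 23/34.

23/34


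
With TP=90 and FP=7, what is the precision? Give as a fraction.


Precision = TP / (TP + FP) = 90 / 97 = 90/97.

90/97


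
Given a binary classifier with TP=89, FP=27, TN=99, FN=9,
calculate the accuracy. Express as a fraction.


Accuracy = (TP + TN) / (TP + TN + FP + FN) = (89 + 99) / 224 = 47/56.

47/56


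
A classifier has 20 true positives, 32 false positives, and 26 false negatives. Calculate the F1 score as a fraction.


Precision = 20/52 = 5/13. Recall = 20/46 = 10/23. F1 = 2*P*R/(P+R) = 20/49.

20/49


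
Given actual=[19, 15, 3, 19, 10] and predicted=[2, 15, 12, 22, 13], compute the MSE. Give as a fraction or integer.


MSE = (1/5) * ((19-2)^2=289 + (15-15)^2=0 + (3-12)^2=81 + (19-22)^2=9 + (10-13)^2=9). Sum = 388. MSE = 388/5.

388/5


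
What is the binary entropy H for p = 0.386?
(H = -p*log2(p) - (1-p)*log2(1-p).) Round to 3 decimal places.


H = -0.386*log2(0.386) - 0.614*log2(0.614) = 0.962.

0.962


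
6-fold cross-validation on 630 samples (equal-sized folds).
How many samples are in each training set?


Each validation fold has 630/6 = 105 samples. Training set = 630 - 105 = 525.

525


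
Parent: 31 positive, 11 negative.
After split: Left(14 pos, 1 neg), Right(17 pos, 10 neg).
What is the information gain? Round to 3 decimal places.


H(parent) = 0.8296. H(left) = 0.3534, H(right) = 0.9510. Weighted = (15/42)*0.3534 + (27/42)*0.9510 = 0.7376. IG = 0.8296 - 0.7376 = 0.0920, which rounds to 0.092.

0.092


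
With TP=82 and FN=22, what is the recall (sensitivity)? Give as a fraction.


Recall = TP / (TP + FN) = 82 / 104 = 41/52.

41/52


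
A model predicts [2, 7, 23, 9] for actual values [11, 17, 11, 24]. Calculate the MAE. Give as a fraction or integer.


MAE = (1/4) * (|11-2|=9 + |17-7|=10 + |11-23|=12 + |24-9|=15). Sum = 46. MAE = 23/2.

23/2


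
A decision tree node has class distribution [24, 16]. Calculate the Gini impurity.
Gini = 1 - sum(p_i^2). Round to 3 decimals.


Total = 40. Proportions: 24/40, 16/40. sum(p_i^2) = 0.5200. Gini = 1 - 0.5200 = 0.4800, which rounds to 0.480.

0.480


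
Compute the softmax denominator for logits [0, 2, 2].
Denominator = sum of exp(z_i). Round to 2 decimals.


Denom = e^0=1.0000 + e^2=7.3891 + e^2=7.3891. Sum = 15.7782, which rounds to 15.78.

15.78


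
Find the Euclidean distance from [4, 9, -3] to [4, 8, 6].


d = sqrt(sum of squared differences). (4-4)^2=0, (9-8)^2=1, (-3-6)^2=81. Sum = 82.

sqrt(82)


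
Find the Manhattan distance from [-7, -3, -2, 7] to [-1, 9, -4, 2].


d = sum of absolute differences: |-7--1|=6 + |-3-9|=12 + |-2--4|=2 + |7-2|=5 = 25.

25


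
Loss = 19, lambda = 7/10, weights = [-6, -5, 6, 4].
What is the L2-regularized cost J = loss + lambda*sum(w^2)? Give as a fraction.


L2 sq norm = sum(w^2) = 113. J = 19 + 7/10 * 113 = 981/10.

981/10


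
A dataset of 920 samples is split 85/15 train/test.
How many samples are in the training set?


Test set = 920 * 15% = 138. Training set = 920 - 138 = 782.

782


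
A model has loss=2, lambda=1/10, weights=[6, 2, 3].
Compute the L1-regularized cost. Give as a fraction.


L1 norm = sum(|w|) = 11. J = 2 + 1/10 * 11 = 31/10.

31/10


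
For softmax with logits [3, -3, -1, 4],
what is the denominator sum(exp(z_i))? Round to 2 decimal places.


Denom = e^3=20.0855 + e^-3=0.0498 + e^-1=0.3679 + e^4=54.5982. Sum = 75.1014, which rounds to 75.10.

75.10


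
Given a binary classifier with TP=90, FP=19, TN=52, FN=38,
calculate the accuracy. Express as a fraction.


Accuracy = (TP + TN) / (TP + TN + FP + FN) = (90 + 52) / 199 = 142/199.

142/199


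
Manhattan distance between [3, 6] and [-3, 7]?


d = sum of absolute differences: |3--3|=6 + |6-7|=1 = 7.

7


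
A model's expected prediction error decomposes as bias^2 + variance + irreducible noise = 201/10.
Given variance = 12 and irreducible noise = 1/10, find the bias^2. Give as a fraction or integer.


Total error = bias^2 + variance + irreducible noise. So bias^2 = 201/10 - 12 - 1/10 = 8.

8


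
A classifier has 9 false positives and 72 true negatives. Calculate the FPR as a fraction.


FPR = FP / (FP + TN) = 9 / 81 = 1/9.

1/9


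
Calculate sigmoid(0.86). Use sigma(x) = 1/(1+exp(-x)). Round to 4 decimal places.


sigma(0.86) = 1/(1+e^(-0.86)) = 1/(1+0.423162) = 1/1.423162 = 0.7027.

0.7027


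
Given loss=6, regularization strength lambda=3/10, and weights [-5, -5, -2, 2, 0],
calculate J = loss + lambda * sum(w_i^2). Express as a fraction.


L2 sq norm = sum(w^2) = 58. J = 6 + 3/10 * 58 = 117/5.

117/5


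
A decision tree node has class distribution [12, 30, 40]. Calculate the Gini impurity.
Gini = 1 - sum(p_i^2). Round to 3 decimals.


Total = 82. Proportions: 12/82, 30/82, 40/82. sum(p_i^2) = 0.3932. Gini = 1 - 0.3932 = 0.6068, which rounds to 0.607.

0.607


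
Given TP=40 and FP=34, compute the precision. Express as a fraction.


Precision = TP / (TP + FP) = 40 / 74 = 20/37.

20/37


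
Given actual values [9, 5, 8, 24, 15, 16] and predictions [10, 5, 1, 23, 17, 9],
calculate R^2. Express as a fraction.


Mean(y) = 77/6. SS_res = 104. SS_tot = 1433/6. R^2 = 1 - 104/(1433/6) = 809/1433.

809/1433


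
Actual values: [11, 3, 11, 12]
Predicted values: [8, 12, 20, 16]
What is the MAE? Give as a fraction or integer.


MAE = (1/4) * (|11-8|=3 + |3-12|=9 + |11-20|=9 + |12-16|=4). Sum = 25. MAE = 25/4.

25/4


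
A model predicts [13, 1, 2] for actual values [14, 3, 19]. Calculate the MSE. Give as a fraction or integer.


MSE = (1/3) * ((14-13)^2=1 + (3-1)^2=4 + (19-2)^2=289). Sum = 294. MSE = 98.

98


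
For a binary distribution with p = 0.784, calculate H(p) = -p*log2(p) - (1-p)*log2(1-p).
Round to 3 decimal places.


H = -0.784*log2(0.784) - 0.216*log2(0.216) = 0.753.

0.753


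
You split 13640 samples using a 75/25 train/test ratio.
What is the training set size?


Test set = 13640 * 25% = 3410. Training set = 13640 - 3410 = 10230.

10230


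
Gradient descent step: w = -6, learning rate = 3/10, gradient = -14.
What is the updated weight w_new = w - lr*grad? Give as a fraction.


w_new = -6 - 3/10 * -14 = -6 - -21/5 = -9/5.

-9/5


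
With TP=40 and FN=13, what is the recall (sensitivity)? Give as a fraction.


Recall = TP / (TP + FN) = 40 / 53 = 40/53.

40/53


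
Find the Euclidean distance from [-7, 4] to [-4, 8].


d = sqrt(sum of squared differences). (-7--4)^2=9, (4-8)^2=16. Sum = 25.

5


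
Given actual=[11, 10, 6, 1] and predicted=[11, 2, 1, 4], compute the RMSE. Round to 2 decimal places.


MSE = 24.5000. RMSE = sqrt(24.5000) = 4.95.

4.95


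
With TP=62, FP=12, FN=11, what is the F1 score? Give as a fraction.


Precision = 62/74 = 31/37. Recall = 62/73 = 62/73. F1 = 2*P*R/(P+R) = 124/147.

124/147


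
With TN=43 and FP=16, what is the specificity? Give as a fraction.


Specificity = TN / (TN + FP) = 43 / 59 = 43/59.

43/59


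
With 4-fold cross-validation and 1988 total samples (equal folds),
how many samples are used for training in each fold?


Each validation fold has 1988/4 = 497 samples. Training set = 1988 - 497 = 1491.

1491


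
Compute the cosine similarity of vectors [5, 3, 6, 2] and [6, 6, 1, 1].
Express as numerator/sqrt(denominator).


dot = 56. |a|^2 = 74, |b|^2 = 74. cos = 56/sqrt(5476).

56/sqrt(5476)


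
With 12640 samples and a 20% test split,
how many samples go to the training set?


Test set = 12640 * 20% = 2528. Training set = 12640 - 2528 = 10112.

10112


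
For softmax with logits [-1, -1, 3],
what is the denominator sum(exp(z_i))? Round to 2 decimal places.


Denom = e^-1=0.3679 + e^-1=0.3679 + e^3=20.0855. Sum = 20.8213, which rounds to 20.82.

20.82


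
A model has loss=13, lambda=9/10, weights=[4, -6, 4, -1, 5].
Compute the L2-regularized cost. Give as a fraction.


L2 sq norm = sum(w^2) = 94. J = 13 + 9/10 * 94 = 488/5.

488/5
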